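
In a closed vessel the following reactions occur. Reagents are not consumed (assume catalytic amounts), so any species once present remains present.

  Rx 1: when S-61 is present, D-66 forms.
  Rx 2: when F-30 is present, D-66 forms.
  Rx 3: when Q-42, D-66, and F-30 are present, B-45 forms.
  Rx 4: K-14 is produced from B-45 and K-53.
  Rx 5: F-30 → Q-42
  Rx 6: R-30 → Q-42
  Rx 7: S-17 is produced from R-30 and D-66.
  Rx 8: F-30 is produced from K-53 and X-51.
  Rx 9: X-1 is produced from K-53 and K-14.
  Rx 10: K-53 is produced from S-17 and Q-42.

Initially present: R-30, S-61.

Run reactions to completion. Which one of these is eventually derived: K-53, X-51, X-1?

R-30 present → Q-42 forms (Rx 6).
S-61 present → D-66 forms (Rx 1).
R-30 and D-66 present → S-17 forms (Rx 7).
S-17 and Q-42 present → K-53 forms (Rx 10).
X-1 would need K-53 and K-14 (Rx 9), but K-14 never forms. No rule produces X-51, and it is not given.

K-53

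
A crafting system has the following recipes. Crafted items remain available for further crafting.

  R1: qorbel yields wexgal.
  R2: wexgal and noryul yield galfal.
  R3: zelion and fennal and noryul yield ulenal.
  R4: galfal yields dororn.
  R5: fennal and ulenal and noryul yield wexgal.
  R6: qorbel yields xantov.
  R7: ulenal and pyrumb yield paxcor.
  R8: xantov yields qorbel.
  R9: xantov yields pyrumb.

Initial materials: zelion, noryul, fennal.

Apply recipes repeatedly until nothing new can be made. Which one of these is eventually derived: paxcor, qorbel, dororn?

Using R3, zelion, fennal, and noryul make ulenal.
fennal and ulenal and noryul → wexgal (R5).
wexgal and noryul → galfal (R2).
galfal → dororn (R4).
paxcor would need ulenal and pyrumb (R7), but pyrumb is never obtained. qorbel would need xantov (R8), but xantov is never obtained.

dororn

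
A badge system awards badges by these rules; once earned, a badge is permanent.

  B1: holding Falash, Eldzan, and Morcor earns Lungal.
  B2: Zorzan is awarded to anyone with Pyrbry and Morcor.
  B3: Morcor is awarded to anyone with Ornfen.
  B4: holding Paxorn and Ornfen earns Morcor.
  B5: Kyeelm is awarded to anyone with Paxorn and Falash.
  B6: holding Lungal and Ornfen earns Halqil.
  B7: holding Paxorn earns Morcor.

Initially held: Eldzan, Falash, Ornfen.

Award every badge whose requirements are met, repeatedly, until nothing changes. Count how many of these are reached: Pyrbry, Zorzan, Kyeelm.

0

No rule produces Pyrbry, and it is not given.
Zorzan would need Pyrbry and Morcor (B2), but Pyrbry is never earned.
Kyeelm would need Paxorn and Falash (B5), but Paxorn is never earned.
None of the 3 are reached.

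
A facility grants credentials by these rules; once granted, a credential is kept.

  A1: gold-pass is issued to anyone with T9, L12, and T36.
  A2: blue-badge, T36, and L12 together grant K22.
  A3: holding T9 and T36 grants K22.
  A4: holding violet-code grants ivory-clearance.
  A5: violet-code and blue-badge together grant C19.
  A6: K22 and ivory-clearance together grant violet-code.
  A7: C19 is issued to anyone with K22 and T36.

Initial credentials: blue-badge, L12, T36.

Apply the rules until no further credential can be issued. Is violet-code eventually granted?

No

violet-code would need K22 and ivory-clearance (A6), but ivory-clearance is never granted.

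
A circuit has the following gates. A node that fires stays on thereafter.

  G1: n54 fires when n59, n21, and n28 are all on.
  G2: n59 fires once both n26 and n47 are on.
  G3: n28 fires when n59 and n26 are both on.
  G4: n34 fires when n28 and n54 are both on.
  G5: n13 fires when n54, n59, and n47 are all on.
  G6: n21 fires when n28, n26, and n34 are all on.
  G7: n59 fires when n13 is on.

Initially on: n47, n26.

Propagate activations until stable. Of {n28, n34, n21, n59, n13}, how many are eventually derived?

G2: n26 and n47 on → n59 on.
G3: n59 and n26 on → n28 on.
n28: reached.
n34 would need n28 and n54 (G4), but n54 never turns on.
n21 would need n28, n26, and n34 (G6), but n34 never turns on.
n59: reached.
n13 would need n54, n59, and n47 (G5), but n54 never turns on.
Reached: n28 and n59 — 2 of the 5.

2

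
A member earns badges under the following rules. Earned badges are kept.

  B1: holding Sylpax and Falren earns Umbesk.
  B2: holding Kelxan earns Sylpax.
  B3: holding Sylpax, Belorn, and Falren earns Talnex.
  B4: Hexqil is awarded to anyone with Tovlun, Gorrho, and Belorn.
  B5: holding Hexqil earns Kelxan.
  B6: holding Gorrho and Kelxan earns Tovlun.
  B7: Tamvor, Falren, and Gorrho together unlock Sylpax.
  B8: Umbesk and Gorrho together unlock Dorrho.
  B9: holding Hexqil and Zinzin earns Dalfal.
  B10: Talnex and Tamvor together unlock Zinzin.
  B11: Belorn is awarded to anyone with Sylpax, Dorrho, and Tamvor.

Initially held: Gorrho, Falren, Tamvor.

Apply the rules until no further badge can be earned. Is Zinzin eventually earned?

Yes

With Tamvor, Falren, and Gorrho, Sylpax is earned (B7).
With Sylpax and Falren, Umbesk is earned (B1).
With Umbesk and Gorrho, Dorrho is earned (B8).
With Sylpax, Dorrho, and Tamvor, Belorn is earned (B11).
With Sylpax, Belorn, and Falren, Talnex is earned (B3).
With Talnex and Tamvor, Zinzin is earned (B10).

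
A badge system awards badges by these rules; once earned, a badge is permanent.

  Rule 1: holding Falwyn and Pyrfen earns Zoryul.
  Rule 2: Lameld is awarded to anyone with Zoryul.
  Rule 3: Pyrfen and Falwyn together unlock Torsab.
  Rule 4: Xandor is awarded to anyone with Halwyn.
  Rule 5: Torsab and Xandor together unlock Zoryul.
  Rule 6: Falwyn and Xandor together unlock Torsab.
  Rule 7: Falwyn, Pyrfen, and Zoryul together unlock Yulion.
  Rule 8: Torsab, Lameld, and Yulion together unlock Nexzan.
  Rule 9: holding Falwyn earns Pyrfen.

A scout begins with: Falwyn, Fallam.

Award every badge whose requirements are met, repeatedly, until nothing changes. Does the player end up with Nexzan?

Yes

With Falwyn, Pyrfen is earned (Rule 9).
With Falwyn and Pyrfen, Zoryul is earned (Rule 1).
With Pyrfen and Falwyn, Torsab is earned (Rule 3).
With Falwyn, Pyrfen, and Zoryul, Yulion is earned (Rule 7).
With Zoryul, Lameld is earned (Rule 2).
With Torsab, Lameld, and Yulion, Nexzan is earned (Rule 8).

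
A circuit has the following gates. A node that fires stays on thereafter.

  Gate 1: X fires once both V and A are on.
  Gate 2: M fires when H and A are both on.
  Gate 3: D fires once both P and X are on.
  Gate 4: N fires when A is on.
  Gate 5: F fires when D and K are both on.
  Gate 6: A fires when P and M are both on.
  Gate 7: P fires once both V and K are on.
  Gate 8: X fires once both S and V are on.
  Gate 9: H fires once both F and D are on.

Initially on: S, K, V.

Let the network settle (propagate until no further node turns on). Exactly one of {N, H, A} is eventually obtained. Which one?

Gate 8: S and V on → X on.
V and K are on, so P fires (Gate 7).
Gate 3: P and X on → D on.
D and K are on, so F fires (Gate 5).
Gate 9: F and D on → H on.
A would need P and M (Gate 6), but M never turns on. N would need A (Gate 4), but A never turns on.

H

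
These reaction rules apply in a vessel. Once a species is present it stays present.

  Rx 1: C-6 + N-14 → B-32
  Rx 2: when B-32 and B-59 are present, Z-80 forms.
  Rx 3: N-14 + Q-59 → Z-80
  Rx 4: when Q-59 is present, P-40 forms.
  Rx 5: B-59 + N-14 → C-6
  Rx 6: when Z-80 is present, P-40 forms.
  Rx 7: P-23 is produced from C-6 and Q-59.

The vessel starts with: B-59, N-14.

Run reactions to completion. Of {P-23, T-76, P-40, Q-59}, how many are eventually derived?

B-59 and N-14 present → C-6 forms (Rx 5).
C-6 and N-14 present → B-32 forms (Rx 1).
B-32 and B-59 present → Z-80 forms (Rx 2).
Z-80 present → P-40 forms (Rx 6).
P-23 would need C-6 and Q-59 (Rx 7), but Q-59 never forms.
No rule produces T-76, and it is not given.
P-40: reached.
No rule produces Q-59, and it is not given.
Reached: P-40 — 1 of the 4.

1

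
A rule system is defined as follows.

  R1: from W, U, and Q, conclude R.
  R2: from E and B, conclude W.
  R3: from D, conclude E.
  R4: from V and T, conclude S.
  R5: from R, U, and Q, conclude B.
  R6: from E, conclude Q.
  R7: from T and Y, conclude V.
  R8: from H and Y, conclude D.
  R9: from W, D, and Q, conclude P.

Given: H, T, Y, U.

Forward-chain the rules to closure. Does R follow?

No

R would need W, U, and Q (R1), but W is never established.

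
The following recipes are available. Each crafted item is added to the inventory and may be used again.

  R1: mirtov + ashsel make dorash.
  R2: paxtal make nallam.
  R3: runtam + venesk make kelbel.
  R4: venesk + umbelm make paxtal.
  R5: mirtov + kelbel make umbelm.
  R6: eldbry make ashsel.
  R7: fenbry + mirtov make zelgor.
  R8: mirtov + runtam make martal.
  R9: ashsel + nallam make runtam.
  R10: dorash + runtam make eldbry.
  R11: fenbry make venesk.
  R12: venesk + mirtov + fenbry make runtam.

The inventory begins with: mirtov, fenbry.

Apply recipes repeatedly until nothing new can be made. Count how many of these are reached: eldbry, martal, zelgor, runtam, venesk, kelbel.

fenbry → venesk (R11).
Using R7, fenbry and mirtov make zelgor.
venesk + mirtov + fenbry → runtam (R12).
runtam + venesk → kelbel (R3).
Using R8, mirtov and runtam make martal.
eldbry would need dorash and runtam (R10), but dorash is never obtained.
martal: reached.
zelgor: reached.
runtam: reached.
venesk: reached.
kelbel: reached.
Reached: martal, zelgor, runtam, venesk, and kelbel — 5 of the 6.

5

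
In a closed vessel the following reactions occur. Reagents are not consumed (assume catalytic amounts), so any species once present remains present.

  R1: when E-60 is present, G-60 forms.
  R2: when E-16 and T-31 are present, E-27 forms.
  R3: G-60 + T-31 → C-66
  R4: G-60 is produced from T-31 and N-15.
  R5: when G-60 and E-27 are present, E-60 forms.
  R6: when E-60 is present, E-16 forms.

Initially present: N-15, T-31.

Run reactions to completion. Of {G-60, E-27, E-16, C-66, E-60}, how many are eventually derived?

T-31 and N-15 present → G-60 forms (R4).
G-60 and T-31 present → C-66 forms (R3).
G-60: reached.
E-27 would need E-16 and T-31 (R2), but E-16 never forms.
E-16 would need E-60 (R6), but E-60 never forms.
C-66: reached.
E-60 would need G-60 and E-27 (R5), but E-27 never forms.
Reached: G-60 and C-66 — 2 of the 5.

2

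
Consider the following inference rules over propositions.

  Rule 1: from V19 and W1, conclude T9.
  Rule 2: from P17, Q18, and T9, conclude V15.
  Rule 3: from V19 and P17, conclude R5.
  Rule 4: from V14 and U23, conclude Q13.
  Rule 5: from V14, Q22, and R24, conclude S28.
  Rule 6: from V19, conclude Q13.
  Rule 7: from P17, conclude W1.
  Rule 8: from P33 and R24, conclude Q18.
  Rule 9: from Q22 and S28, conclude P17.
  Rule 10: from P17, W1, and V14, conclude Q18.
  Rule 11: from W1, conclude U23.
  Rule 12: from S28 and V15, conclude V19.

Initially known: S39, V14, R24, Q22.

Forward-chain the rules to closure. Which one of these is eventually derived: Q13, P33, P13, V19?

Q13

V14, Q22, and R24 hold, so S28 follows (Rule 5).
Q22 and S28 hold, so P17 follows (Rule 9).
From P17, Rule 7 gives W1.
From W1, Rule 11 gives U23.
From V14 and U23, Rule 4 gives Q13.
No rule produces P13, and it is not given. V19 would need S28 and V15 (Rule 12), but V15 is never established. No rule produces P33, and it is not given.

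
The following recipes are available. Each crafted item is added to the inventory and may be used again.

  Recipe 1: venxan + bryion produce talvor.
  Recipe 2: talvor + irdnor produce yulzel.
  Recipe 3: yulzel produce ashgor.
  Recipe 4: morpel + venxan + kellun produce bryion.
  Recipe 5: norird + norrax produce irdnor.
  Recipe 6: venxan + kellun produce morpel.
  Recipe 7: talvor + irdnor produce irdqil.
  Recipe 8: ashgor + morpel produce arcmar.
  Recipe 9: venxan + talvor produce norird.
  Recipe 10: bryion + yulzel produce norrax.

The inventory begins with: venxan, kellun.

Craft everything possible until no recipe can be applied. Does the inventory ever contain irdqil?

No

irdqil would need talvor and irdnor (Recipe 7), but irdnor is never obtained.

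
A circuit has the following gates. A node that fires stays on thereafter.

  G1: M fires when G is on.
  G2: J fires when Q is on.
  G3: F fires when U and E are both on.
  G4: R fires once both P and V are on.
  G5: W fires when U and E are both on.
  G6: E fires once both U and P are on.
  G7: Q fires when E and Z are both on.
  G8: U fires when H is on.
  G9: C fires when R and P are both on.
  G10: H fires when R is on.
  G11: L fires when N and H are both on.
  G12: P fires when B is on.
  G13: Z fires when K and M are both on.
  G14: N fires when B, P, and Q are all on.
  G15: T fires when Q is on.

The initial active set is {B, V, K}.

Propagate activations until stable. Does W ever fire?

G12: B on → P on.
P and V are on, so R fires (G4).
R is on, so H fires (G10).
G8: H on → U on.
G6: U and P on → E on.
U and E are on, so W fires (G5).

Yes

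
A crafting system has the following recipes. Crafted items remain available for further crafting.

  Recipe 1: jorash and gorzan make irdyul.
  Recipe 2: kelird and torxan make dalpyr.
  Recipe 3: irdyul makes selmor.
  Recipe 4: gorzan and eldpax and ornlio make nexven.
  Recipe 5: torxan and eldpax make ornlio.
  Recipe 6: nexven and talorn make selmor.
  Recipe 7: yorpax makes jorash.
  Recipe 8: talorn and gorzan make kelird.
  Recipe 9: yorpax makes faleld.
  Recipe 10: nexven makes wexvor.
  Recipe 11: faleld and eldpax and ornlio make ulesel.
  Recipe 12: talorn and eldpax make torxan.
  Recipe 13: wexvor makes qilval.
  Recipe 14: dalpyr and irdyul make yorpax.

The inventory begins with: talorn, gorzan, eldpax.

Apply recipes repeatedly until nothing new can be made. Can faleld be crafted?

faleld would need yorpax (Recipe 9), but yorpax is never obtained.

No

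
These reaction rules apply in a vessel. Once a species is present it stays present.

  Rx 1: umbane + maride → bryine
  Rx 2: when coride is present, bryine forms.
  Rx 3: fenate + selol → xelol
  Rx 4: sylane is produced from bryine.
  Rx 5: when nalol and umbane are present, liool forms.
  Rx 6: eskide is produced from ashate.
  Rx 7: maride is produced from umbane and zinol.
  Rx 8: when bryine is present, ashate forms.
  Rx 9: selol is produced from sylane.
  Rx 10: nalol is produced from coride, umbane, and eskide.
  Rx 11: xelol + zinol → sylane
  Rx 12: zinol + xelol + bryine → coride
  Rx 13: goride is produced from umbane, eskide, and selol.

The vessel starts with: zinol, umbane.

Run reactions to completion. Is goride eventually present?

Yes

umbane and zinol present → maride forms (Rx 7).
umbane and maride present → bryine forms (Rx 1).
bryine present → sylane forms (Rx 4).
bryine present → ashate forms (Rx 8).
sylane present → selol forms (Rx 9).
ashate present → eskide forms (Rx 6).
umbane, eskide, and selol present → goride forms (Rx 13).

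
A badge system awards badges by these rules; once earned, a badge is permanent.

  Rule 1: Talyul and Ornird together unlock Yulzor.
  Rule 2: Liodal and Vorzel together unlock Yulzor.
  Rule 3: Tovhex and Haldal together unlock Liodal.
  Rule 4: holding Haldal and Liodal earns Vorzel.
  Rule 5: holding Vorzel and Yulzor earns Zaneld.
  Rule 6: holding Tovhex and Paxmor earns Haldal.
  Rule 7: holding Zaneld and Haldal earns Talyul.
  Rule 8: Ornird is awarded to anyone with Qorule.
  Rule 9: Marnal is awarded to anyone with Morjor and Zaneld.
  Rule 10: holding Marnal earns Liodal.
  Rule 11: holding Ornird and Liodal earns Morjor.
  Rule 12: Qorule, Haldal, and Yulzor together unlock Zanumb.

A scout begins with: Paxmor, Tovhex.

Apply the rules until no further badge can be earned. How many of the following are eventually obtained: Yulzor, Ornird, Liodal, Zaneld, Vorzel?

With Tovhex and Paxmor, Haldal is earned (Rule 6).
With Tovhex and Haldal, Liodal is earned (Rule 3).
With Haldal and Liodal, Vorzel is earned (Rule 4).
With Liodal and Vorzel, Yulzor is earned (Rule 2).
With Vorzel and Yulzor, Zaneld is earned (Rule 5).
Yulzor: reached.
Ornird would need Qorule (Rule 8), but Qorule is never earned.
Liodal: reached.
Zaneld: reached.
Vorzel: reached.
Reached: Yulzor, Liodal, Zaneld, and Vorzel — 4 of the 5.

4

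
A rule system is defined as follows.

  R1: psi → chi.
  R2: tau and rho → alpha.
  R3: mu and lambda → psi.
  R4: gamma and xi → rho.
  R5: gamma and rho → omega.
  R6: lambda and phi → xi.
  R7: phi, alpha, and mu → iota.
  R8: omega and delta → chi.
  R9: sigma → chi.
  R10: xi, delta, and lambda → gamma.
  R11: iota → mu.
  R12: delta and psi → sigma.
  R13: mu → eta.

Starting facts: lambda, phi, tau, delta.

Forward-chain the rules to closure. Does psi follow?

No

psi would need mu and lambda (R3), but mu is never established.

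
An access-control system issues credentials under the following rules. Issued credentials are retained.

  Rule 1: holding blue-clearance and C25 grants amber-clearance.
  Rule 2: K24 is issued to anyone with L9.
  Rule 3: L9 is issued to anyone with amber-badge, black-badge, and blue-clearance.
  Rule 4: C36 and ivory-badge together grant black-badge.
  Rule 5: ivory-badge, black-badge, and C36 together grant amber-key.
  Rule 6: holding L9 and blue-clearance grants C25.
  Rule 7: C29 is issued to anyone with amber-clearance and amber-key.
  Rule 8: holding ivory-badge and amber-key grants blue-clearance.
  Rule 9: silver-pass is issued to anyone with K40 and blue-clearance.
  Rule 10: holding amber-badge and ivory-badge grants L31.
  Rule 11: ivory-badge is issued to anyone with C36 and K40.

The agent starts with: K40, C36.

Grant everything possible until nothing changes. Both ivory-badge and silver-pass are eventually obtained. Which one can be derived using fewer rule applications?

ivory-badge

ivory-badge: Holding C36 and K40 grants ivory-badge (Rule 11). [1 rule application]
silver-pass: Holding C36 and K40 grants ivory-badge (Rule 11). Holding C36 and ivory-badge grants black-badge (Rule 4). Holding ivory-badge, black-badge, and C36 grants amber-key (Rule 5). Holding ivory-badge and amber-key grants blue-clearance (Rule 8). Holding K40 and blue-clearance grants silver-pass (Rule 9). [5 rule applications]
ivory-badge needs fewer.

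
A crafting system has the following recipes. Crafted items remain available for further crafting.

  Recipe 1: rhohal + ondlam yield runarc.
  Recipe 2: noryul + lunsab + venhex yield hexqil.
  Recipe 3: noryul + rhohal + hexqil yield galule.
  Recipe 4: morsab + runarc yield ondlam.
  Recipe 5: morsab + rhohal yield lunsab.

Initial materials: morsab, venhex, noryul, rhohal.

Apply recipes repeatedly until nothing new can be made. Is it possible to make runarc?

No

runarc would need rhohal and ondlam (Recipe 1), but ondlam is never obtained.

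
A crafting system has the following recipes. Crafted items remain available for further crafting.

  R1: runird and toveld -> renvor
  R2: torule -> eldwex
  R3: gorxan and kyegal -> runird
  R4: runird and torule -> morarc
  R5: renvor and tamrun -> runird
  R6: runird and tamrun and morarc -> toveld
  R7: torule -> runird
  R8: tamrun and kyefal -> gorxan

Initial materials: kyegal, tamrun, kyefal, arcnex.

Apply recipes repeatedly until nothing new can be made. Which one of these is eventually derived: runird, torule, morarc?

Using R8, tamrun and kyefal make gorxan.
Using R3, gorxan and kyegal make runird.
morarc would need runird and torule (R4), but torule is never obtained. No rule produces torule, and it is not given.

runird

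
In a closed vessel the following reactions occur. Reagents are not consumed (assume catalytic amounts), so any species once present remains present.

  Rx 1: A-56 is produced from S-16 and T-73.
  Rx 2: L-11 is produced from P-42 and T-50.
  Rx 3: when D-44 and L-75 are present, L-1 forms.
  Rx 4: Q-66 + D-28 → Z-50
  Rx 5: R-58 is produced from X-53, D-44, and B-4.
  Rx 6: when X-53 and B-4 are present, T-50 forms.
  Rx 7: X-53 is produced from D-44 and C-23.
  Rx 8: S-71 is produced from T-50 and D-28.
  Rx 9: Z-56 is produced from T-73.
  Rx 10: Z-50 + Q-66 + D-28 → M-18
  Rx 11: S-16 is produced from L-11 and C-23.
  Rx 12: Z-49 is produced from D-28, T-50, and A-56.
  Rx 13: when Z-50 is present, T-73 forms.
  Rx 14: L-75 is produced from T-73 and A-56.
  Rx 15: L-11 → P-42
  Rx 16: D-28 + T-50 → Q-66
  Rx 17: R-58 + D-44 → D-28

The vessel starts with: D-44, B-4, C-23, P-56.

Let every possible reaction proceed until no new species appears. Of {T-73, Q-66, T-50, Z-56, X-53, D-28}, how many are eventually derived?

D-44 and C-23 present → X-53 forms (Rx 7).
X-53, D-44, and B-4 present → R-58 forms (Rx 5).
X-53 and B-4 present → T-50 forms (Rx 6).
R-58 and D-44 present → D-28 forms (Rx 17).
D-28 and T-50 present → Q-66 forms (Rx 16).
Q-66 and D-28 present → Z-50 forms (Rx 4).
Z-50 present → T-73 forms (Rx 13).
T-73 present → Z-56 forms (Rx 9).
T-73: reached.
Q-66: reached.
T-50: reached.
Z-56: reached.
X-53: reached.
D-28: reached.
All 6 are reached.

6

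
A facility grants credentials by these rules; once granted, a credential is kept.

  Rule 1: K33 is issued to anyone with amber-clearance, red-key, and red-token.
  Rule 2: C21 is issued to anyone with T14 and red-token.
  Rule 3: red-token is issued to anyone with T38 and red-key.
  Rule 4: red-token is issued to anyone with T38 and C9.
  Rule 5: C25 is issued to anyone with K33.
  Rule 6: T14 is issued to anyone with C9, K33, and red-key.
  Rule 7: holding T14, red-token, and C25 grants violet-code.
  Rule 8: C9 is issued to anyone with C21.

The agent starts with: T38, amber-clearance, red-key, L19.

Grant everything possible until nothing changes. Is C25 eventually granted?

Yes

Holding T38 and red-key grants red-token (Rule 3).
Holding amber-clearance, red-key, and red-token grants K33 (Rule 1).
Holding K33 grants C25 (Rule 5).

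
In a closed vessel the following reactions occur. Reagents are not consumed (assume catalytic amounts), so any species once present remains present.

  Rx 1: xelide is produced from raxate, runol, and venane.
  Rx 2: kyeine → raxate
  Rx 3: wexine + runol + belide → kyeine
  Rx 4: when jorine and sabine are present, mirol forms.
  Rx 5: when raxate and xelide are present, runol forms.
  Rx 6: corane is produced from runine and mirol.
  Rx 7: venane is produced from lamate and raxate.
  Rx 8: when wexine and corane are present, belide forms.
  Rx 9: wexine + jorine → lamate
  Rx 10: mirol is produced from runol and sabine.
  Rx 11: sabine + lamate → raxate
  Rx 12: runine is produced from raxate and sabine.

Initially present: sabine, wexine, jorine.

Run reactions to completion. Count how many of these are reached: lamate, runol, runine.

wexine and jorine present → lamate forms (Rx 9).
sabine and lamate present → raxate forms (Rx 11).
raxate and sabine present → runine forms (Rx 12).
lamate: reached.
runol would need raxate and xelide (Rx 5), but xelide never forms.
runine: reached.
Reached: lamate and runine — 2 of the 3.

2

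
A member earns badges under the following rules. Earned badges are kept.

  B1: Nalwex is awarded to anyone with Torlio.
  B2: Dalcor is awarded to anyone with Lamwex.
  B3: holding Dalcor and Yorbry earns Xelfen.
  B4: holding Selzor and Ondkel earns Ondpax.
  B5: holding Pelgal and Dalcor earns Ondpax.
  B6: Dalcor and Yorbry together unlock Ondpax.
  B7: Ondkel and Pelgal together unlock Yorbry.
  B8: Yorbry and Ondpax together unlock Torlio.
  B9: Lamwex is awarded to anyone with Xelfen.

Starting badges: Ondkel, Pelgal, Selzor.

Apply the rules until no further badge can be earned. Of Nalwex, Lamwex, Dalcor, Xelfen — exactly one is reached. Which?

With Ondkel and Pelgal, Yorbry is earned (B7).
With Selzor and Ondkel, Ondpax is earned (B4).
With Yorbry and Ondpax, Torlio is earned (B8).
With Torlio, Nalwex is earned (B1).
Lamwex would need Xelfen (B9), but Xelfen is never earned. Xelfen would need Dalcor and Yorbry (B3), but Dalcor is never earned. Dalcor would need Lamwex (B2), but Lamwex is never earned.

Nalwex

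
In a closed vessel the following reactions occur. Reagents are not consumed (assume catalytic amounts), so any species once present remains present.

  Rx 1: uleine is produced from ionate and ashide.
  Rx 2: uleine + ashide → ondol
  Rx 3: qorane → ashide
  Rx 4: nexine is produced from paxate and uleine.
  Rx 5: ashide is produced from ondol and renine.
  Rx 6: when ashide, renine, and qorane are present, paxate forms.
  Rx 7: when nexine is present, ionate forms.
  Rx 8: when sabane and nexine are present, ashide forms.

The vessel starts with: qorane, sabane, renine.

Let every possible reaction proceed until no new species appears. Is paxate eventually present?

qorane present → ashide forms (Rx 3).
ashide, renine, and qorane present → paxate forms (Rx 6).

Yes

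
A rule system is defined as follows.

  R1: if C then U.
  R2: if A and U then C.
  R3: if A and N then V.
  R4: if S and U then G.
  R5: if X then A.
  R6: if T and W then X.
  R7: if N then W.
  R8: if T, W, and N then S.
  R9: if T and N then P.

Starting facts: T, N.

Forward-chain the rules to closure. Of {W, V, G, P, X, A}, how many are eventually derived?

5

From T and N, R9 gives P.
From N, R7 gives W.
T and W hold, so X follows (R6).
From X, R5 gives A.
From A and N, R3 gives V.
W: reached.
V: reached.
G would need S and U (R4), but U is never established.
P: reached.
X: reached.
A: reached.
Reached: W, V, P, X, and A — 5 of the 6.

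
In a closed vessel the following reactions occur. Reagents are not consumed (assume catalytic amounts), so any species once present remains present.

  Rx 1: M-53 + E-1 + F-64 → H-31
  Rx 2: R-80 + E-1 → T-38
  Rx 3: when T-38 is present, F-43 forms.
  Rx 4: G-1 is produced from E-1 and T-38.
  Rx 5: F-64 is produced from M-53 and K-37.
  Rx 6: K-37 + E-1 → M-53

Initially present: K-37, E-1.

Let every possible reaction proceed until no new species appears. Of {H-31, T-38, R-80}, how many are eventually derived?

K-37 and E-1 present → M-53 forms (Rx 6).
M-53 and K-37 present → F-64 forms (Rx 5).
M-53, E-1, and F-64 present → H-31 forms (Rx 1).
H-31: reached.
T-38 would need R-80 and E-1 (Rx 2), but R-80 never forms.
No rule produces R-80, and it is not given.
Reached: H-31 — 1 of the 3.

1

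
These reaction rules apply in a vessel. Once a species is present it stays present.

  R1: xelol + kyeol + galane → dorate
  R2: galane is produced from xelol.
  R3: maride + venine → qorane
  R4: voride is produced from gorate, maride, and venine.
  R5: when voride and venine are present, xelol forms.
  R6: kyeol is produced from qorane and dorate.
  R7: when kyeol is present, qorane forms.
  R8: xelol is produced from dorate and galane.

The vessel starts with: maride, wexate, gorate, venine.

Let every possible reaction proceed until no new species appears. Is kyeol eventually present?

kyeol would need qorane and dorate (R6), but dorate never forms.

No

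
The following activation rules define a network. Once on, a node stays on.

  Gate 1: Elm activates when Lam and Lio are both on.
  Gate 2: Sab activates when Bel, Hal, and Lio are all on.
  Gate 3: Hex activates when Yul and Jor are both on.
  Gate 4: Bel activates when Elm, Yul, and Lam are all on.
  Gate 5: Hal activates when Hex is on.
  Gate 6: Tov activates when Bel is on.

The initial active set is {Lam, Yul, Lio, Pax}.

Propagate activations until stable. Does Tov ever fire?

Yes

Gate 1: Lam and Lio on → Elm on.
Elm, Yul, and Lam are on, so Bel activates (Gate 4).
Bel is on, so Tov activates (Gate 6).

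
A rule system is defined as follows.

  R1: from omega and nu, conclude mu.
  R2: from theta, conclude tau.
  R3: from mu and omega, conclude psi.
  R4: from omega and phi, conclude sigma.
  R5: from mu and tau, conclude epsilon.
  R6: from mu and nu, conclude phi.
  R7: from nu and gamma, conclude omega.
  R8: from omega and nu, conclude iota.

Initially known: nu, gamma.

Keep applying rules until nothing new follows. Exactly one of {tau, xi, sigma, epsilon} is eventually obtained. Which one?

From nu and gamma, R7 gives omega.
From omega and nu, R1 gives mu.
mu and nu hold, so phi follows (R6).
From omega and phi, R4 gives sigma.
No rule produces xi, and it is not given. tau would need theta (R2), but theta is never established. epsilon would need mu and tau (R5), but tau is never established.

sigma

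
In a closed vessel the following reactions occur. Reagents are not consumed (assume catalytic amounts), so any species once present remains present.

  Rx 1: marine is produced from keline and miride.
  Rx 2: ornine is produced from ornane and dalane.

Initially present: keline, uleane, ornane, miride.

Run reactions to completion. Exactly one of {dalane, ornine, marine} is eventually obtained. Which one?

keline and miride present → marine forms (Rx 1).
No rule produces dalane, and it is not given. ornine would need ornane and dalane (Rx 2), but dalane never forms.

marine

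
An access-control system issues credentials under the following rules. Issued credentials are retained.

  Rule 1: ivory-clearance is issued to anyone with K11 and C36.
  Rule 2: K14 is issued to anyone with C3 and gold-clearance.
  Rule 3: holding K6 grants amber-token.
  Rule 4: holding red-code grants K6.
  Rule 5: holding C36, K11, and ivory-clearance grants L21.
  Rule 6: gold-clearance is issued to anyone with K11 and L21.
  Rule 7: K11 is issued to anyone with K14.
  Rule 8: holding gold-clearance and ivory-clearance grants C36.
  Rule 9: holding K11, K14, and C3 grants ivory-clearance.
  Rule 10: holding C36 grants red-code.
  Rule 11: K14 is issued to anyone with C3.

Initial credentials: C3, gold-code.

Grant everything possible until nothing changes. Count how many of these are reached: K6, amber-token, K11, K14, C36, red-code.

2

Holding C3 grants K14 (Rule 11).
Holding K14 grants K11 (Rule 7).
K6 would need red-code (Rule 4), but red-code is never granted.
amber-token would need K6 (Rule 3), but K6 is never granted.
K11: reached.
K14: reached.
C36 would need gold-clearance and ivory-clearance (Rule 8), but gold-clearance is never granted.
red-code would need C36 (Rule 10), but C36 is never granted.
Reached: K11 and K14 — 2 of the 6.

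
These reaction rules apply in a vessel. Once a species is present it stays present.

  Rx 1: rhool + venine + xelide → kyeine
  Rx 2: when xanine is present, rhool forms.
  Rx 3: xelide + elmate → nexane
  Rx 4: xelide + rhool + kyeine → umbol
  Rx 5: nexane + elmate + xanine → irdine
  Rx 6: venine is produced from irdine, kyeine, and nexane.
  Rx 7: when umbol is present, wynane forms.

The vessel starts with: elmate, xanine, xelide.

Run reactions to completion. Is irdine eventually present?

xelide and elmate present → nexane forms (Rx 3).
nexane, elmate, and xanine present → irdine forms (Rx 5).

Yes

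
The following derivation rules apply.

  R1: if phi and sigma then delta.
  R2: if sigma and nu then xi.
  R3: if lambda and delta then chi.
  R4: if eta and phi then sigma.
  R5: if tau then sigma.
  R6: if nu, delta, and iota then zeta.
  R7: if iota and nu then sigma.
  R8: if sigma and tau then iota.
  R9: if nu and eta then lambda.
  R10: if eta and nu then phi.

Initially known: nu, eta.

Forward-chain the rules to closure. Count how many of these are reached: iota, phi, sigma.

2

From eta and nu, R10 gives phi.
eta and phi hold, so sigma follows (R4).
iota would need sigma and tau (R8), but tau is never established.
phi: reached.
sigma: reached.
Reached: phi and sigma — 2 of the 3.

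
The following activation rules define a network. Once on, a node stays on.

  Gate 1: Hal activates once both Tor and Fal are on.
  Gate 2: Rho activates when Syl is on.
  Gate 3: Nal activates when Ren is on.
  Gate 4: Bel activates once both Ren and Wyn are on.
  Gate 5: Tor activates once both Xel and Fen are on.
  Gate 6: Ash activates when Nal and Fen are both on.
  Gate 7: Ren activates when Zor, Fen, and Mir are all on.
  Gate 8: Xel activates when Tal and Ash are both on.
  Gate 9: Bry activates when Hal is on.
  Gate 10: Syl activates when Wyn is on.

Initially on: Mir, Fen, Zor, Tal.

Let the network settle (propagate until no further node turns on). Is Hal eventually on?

Hal would need Tor and Fal (Gate 1), but Fal never turns on.

No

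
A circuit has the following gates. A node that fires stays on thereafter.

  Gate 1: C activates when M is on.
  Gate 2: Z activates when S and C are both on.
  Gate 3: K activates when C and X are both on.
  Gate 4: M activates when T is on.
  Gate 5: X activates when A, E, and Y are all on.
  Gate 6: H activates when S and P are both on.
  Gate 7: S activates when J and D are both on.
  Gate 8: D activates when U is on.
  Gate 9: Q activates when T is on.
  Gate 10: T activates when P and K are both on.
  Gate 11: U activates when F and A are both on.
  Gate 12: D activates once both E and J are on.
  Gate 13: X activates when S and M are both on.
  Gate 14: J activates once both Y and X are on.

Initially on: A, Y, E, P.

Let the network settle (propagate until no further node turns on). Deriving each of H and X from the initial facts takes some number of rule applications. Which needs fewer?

X

X: A, E, and Y are on, so X activates (Gate 5). [1 rule application]
H: A, E, and Y are on, so X activates (Gate 5). Y and X are on, so J activates (Gate 14). Gate 12: E and J on → D on. J and D are on, so S activates (Gate 7). S and P are on, so H activates (Gate 6). [5 rule applications]
X needs fewer.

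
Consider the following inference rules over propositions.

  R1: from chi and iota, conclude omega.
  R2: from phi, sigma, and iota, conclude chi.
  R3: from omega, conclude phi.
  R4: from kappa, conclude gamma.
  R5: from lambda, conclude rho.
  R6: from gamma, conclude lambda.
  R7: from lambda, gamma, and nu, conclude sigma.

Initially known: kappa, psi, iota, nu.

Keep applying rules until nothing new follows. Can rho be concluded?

Yes

From kappa, R4 gives gamma.
From gamma, R6 gives lambda.
lambda holds, so rho follows (R5).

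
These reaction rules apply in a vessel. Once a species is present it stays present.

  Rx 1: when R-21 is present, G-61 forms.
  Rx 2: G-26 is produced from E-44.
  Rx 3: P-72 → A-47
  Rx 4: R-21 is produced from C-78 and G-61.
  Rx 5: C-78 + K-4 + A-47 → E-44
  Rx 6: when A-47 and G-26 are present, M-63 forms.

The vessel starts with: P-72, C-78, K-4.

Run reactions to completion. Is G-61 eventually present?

No

G-61 would need R-21 (Rx 1), but R-21 never forms.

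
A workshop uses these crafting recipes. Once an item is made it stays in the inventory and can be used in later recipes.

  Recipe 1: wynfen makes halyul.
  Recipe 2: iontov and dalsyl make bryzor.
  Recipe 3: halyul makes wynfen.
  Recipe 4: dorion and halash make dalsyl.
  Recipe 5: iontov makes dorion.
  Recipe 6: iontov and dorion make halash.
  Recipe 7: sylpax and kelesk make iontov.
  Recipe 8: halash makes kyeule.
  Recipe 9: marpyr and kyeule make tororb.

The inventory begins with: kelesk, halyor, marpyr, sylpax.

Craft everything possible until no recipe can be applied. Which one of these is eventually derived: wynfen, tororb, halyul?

tororb

sylpax and kelesk → iontov (Recipe 7).
Using Recipe 5, iontov makes dorion.
Using Recipe 6, iontov and dorion make halash.
Using Recipe 8, halash makes kyeule.
marpyr and kyeule → tororb (Recipe 9).
halyul would need wynfen (Recipe 1), but wynfen is never obtained. wynfen would need halyul (Recipe 3), but halyul is never obtained.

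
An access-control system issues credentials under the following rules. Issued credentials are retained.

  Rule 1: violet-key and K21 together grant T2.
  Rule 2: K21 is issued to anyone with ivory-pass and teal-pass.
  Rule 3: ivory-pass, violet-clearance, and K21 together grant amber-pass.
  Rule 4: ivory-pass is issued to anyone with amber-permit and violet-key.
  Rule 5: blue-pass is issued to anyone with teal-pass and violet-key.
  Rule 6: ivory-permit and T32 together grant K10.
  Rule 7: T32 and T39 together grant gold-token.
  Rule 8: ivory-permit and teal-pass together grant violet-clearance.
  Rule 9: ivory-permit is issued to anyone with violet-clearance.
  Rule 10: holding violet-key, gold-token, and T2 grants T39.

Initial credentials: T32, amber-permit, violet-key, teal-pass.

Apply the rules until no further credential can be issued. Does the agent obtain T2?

Holding amber-permit and violet-key grants ivory-pass (Rule 4).
Holding ivory-pass and teal-pass grants K21 (Rule 2).
Holding violet-key and K21 grants T2 (Rule 1).

Yes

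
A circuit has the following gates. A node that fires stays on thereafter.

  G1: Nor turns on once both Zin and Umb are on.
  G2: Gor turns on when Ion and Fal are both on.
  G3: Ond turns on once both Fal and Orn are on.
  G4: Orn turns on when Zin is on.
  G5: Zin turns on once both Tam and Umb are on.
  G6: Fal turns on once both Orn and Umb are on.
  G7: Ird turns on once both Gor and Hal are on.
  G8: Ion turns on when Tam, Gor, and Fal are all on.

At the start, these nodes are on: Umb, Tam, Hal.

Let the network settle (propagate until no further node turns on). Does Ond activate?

Yes

G5: Tam and Umb on → Zin on.
G4: Zin on → Orn on.
G6: Orn and Umb on → Fal on.
Fal and Orn are on, so Ond turns on (G3).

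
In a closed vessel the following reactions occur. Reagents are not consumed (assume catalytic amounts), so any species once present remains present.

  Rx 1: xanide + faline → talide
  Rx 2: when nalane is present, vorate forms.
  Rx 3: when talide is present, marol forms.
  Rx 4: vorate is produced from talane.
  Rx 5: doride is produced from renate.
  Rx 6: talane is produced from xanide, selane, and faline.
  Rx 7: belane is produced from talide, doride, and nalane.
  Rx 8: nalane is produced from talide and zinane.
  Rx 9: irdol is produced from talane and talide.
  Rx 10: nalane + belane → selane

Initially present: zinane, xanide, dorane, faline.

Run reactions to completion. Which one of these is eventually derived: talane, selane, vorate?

vorate

xanide and faline present → talide forms (Rx 1).
talide and zinane present → nalane forms (Rx 8).
nalane present → vorate forms (Rx 2).
talane would need xanide, selane, and faline (Rx 6), but selane never forms. selane would need nalane and belane (Rx 10), but belane never forms.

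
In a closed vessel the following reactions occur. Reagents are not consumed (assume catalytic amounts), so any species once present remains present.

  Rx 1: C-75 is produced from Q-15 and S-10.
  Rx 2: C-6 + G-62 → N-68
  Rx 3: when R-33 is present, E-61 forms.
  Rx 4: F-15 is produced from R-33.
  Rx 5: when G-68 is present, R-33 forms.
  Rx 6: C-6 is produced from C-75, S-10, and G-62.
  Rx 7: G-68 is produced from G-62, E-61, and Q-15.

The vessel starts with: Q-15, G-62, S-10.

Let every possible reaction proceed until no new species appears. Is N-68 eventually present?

Q-15 and S-10 present → C-75 forms (Rx 1).
C-75, S-10, and G-62 present → C-6 forms (Rx 6).
C-6 and G-62 present → N-68 forms (Rx 2).

Yes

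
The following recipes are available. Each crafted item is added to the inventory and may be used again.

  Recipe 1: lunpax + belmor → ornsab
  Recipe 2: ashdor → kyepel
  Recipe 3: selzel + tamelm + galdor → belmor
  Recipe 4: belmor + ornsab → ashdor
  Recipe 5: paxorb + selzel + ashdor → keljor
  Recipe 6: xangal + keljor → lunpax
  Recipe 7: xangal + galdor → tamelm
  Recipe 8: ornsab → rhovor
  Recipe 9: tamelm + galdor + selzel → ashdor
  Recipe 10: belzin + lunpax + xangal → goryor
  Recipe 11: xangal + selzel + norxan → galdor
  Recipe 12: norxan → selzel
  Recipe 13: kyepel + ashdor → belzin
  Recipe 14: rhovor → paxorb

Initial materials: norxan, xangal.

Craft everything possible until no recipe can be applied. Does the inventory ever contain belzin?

Yes

norxan → selzel (Recipe 12).
xangal + selzel + norxan → galdor (Recipe 11).
xangal + galdor → tamelm (Recipe 7).
Using Recipe 9, tamelm, galdor, and selzel make ashdor.
ashdor → kyepel (Recipe 2).
Using Recipe 13, kyepel and ashdor make belzin.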